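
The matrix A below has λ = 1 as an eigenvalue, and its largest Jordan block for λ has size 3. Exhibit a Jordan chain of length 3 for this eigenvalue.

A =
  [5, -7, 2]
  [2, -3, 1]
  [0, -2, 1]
A Jordan chain for λ = 1 of length 3:
v_1 = (2, 0, -4)ᵀ
v_2 = (4, 2, 0)ᵀ
v_3 = (1, 0, 0)ᵀ

Let N = A − (1)·I. We want v_3 with N^3 v_3 = 0 but N^2 v_3 ≠ 0; then v_{j-1} := N · v_j for j = 3, …, 2.

Pick v_3 = (1, 0, 0)ᵀ.
Then v_2 = N · v_3 = (4, 2, 0)ᵀ.
Then v_1 = N · v_2 = (2, 0, -4)ᵀ.

Sanity check: (A − (1)·I) v_1 = (0, 0, 0)ᵀ = 0. ✓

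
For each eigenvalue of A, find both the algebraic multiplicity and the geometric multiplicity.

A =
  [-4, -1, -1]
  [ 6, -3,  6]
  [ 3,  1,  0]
λ = -3: alg = 2, geom = 1; λ = -1: alg = 1, geom = 1

Step 1 — factor the characteristic polynomial to read off the algebraic multiplicities:
  χ_A(x) = (x + 1)*(x + 3)^2

Step 2 — compute geometric multiplicities via the rank-nullity identity g(λ) = n − rank(A − λI):
  rank(A − (-3)·I) = 2, so dim ker(A − (-3)·I) = n − 2 = 1
  rank(A − (-1)·I) = 2, so dim ker(A − (-1)·I) = n − 2 = 1

Summary:
  λ = -3: algebraic multiplicity = 2, geometric multiplicity = 1
  λ = -1: algebraic multiplicity = 1, geometric multiplicity = 1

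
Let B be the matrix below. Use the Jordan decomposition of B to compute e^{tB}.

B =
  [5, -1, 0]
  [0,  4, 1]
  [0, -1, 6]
e^{tB} =
  [exp(5*t), t^2*exp(5*t)/2 - t*exp(5*t), -t^2*exp(5*t)/2]
  [0, -t*exp(5*t) + exp(5*t), t*exp(5*t)]
  [0, -t*exp(5*t), t*exp(5*t) + exp(5*t)]

Strategy: write B = P · J · P⁻¹ where J is a Jordan canonical form, so e^{tB} = P · e^{tJ} · P⁻¹, and e^{tJ} can be computed block-by-block.

B has Jordan form
J =
  [5, 1, 0]
  [0, 5, 1]
  [0, 0, 5]
(up to reordering of blocks).

Per-block formulas:
  For a 3×3 Jordan block J_3(5): exp(t · J_3(5)) = e^(5t)·(I + t·N + (t^2/2)·N^2), where N is the 3×3 nilpotent shift.

After assembling e^{tJ} and conjugating by P, we get:

e^{tB} =
  [exp(5*t), t^2*exp(5*t)/2 - t*exp(5*t), -t^2*exp(5*t)/2]
  [0, -t*exp(5*t) + exp(5*t), t*exp(5*t)]
  [0, -t*exp(5*t), t*exp(5*t) + exp(5*t)]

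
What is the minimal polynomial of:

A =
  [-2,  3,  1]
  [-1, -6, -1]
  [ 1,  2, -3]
x^3 + 11*x^2 + 40*x + 48

The characteristic polynomial is χ_A(x) = (x + 3)*(x + 4)^2, so the eigenvalues are known. The minimal polynomial is
  m_A(x) = Π_λ (x − λ)^{k_λ}
where k_λ is the size of the *largest* Jordan block for λ (equivalently, the smallest k with (A − λI)^k v = 0 for every generalised eigenvector v of λ).

  λ = -4: largest Jordan block has size 2, contributing (x + 4)^2
  λ = -3: largest Jordan block has size 1, contributing (x + 3)

So m_A(x) = (x + 3)*(x + 4)^2 = x^3 + 11*x^2 + 40*x + 48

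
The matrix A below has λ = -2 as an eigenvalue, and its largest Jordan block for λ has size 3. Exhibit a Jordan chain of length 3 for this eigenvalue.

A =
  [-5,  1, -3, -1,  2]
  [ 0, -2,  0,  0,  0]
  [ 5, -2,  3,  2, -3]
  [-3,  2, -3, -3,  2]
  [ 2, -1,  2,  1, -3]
A Jordan chain for λ = -2 of length 3:
v_1 = (1, 0, -2, 1, -1)ᵀ
v_2 = (-3, 0, 5, -3, 2)ᵀ
v_3 = (1, 0, 0, 0, 0)ᵀ

Let N = A − (-2)·I. We want v_3 with N^3 v_3 = 0 but N^2 v_3 ≠ 0; then v_{j-1} := N · v_j for j = 3, …, 2.

Pick v_3 = (1, 0, 0, 0, 0)ᵀ.
Then v_2 = N · v_3 = (-3, 0, 5, -3, 2)ᵀ.
Then v_1 = N · v_2 = (1, 0, -2, 1, -1)ᵀ.

Sanity check: (A − (-2)·I) v_1 = (0, 0, 0, 0, 0)ᵀ = 0. ✓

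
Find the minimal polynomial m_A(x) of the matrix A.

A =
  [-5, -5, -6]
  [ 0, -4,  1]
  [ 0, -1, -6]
x^3 + 15*x^2 + 75*x + 125

The characteristic polynomial is χ_A(x) = (x + 5)^3, so the eigenvalues are known. The minimal polynomial is
  m_A(x) = Π_λ (x − λ)^{k_λ}
where k_λ is the size of the *largest* Jordan block for λ (equivalently, the smallest k with (A − λI)^k v = 0 for every generalised eigenvector v of λ).

  λ = -5: largest Jordan block has size 3, contributing (x + 5)^3

So m_A(x) = (x + 5)^3 = x^3 + 15*x^2 + 75*x + 125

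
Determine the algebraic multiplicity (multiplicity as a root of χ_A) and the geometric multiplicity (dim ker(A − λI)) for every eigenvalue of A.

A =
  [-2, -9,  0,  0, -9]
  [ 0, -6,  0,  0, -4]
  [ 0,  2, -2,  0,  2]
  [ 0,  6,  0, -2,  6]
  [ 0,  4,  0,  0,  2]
λ = -2: alg = 5, geom = 4

Step 1 — factor the characteristic polynomial to read off the algebraic multiplicities:
  χ_A(x) = (x + 2)^5

Step 2 — compute geometric multiplicities via the rank-nullity identity g(λ) = n − rank(A − λI):
  rank(A − (-2)·I) = 1, so dim ker(A − (-2)·I) = n − 1 = 4

Summary:
  λ = -2: algebraic multiplicity = 5, geometric multiplicity = 4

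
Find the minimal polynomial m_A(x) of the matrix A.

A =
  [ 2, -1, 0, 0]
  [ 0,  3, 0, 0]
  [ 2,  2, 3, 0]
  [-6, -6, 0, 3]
x^2 - 5*x + 6

The characteristic polynomial is χ_A(x) = (x - 3)^3*(x - 2), so the eigenvalues are known. The minimal polynomial is
  m_A(x) = Π_λ (x − λ)^{k_λ}
where k_λ is the size of the *largest* Jordan block for λ (equivalently, the smallest k with (A − λI)^k v = 0 for every generalised eigenvector v of λ).

  λ = 2: largest Jordan block has size 1, contributing (x − 2)
  λ = 3: largest Jordan block has size 1, contributing (x − 3)

So m_A(x) = (x - 3)*(x - 2) = x^2 - 5*x + 6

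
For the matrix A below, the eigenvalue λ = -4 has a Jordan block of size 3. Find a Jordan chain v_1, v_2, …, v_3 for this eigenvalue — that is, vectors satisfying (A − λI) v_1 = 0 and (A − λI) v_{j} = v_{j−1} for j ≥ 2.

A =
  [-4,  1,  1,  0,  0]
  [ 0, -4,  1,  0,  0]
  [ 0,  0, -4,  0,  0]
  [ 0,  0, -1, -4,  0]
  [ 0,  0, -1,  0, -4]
A Jordan chain for λ = -4 of length 3:
v_1 = (1, 0, 0, 0, 0)ᵀ
v_2 = (1, 1, 0, -1, -1)ᵀ
v_3 = (0, 0, 1, 0, 0)ᵀ

Let N = A − (-4)·I. We want v_3 with N^3 v_3 = 0 but N^2 v_3 ≠ 0; then v_{j-1} := N · v_j for j = 3, …, 2.

Pick v_3 = (0, 0, 1, 0, 0)ᵀ.
Then v_2 = N · v_3 = (1, 1, 0, -1, -1)ᵀ.
Then v_1 = N · v_2 = (1, 0, 0, 0, 0)ᵀ.

Sanity check: (A − (-4)·I) v_1 = (0, 0, 0, 0, 0)ᵀ = 0. ✓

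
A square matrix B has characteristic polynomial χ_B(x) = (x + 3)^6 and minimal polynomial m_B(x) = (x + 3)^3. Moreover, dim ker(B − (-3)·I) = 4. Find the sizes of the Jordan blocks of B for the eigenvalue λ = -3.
Block sizes for λ = -3: [3, 1, 1, 1]

Step 1 — from the characteristic polynomial, algebraic multiplicity of λ = -3 is 6. From dim ker(B − (-3)·I) = 4, there are exactly 4 Jordan blocks for λ = -3.
Step 2 — from the minimal polynomial, the factor (x + 3)^3 tells us the largest block for λ = -3 has size 3.
Step 3 — with total size 6, 4 blocks, and largest block 3, the block sizes (in nonincreasing order) are [3, 1, 1, 1].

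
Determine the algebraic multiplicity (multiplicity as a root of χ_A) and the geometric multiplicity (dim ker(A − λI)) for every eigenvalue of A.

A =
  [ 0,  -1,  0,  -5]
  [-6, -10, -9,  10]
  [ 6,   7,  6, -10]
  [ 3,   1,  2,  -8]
λ = -3: alg = 4, geom = 2

Step 1 — factor the characteristic polynomial to read off the algebraic multiplicities:
  χ_A(x) = (x + 3)^4

Step 2 — compute geometric multiplicities via the rank-nullity identity g(λ) = n − rank(A − λI):
  rank(A − (-3)·I) = 2, so dim ker(A − (-3)·I) = n − 2 = 2

Summary:
  λ = -3: algebraic multiplicity = 4, geometric multiplicity = 2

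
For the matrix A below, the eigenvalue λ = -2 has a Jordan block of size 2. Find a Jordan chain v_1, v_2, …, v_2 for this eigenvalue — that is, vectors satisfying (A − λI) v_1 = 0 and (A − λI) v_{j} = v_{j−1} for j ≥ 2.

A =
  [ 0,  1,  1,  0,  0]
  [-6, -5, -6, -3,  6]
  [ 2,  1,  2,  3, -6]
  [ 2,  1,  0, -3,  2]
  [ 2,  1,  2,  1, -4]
A Jordan chain for λ = -2 of length 2:
v_1 = (2, -6, 2, 2, 2)ᵀ
v_2 = (1, 0, 0, 0, 0)ᵀ

Let N = A − (-2)·I. We want v_2 with N^2 v_2 = 0 but N^1 v_2 ≠ 0; then v_{j-1} := N · v_j for j = 2, …, 2.

Pick v_2 = (1, 0, 0, 0, 0)ᵀ.
Then v_1 = N · v_2 = (2, -6, 2, 2, 2)ᵀ.

Sanity check: (A − (-2)·I) v_1 = (0, 0, 0, 0, 0)ᵀ = 0. ✓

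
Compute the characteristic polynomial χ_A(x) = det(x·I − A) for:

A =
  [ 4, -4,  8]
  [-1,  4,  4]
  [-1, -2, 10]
x^3 - 18*x^2 + 108*x - 216

Expanding det(x·I − A) (e.g. by cofactor expansion or by noting that A is similar to its Jordan form J, which has the same characteristic polynomial as A) gives
  χ_A(x) = x^3 - 18*x^2 + 108*x - 216
which factors as (x - 6)^3. The eigenvalues (with algebraic multiplicities) are λ = 6 with multiplicity 3.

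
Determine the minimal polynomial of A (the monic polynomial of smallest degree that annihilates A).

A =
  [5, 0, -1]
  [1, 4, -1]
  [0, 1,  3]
x^3 - 12*x^2 + 48*x - 64

The characteristic polynomial is χ_A(x) = (x - 4)^3, so the eigenvalues are known. The minimal polynomial is
  m_A(x) = Π_λ (x − λ)^{k_λ}
where k_λ is the size of the *largest* Jordan block for λ (equivalently, the smallest k with (A − λI)^k v = 0 for every generalised eigenvector v of λ).

  λ = 4: largest Jordan block has size 3, contributing (x − 4)^3

So m_A(x) = (x - 4)^3 = x^3 - 12*x^2 + 48*x - 64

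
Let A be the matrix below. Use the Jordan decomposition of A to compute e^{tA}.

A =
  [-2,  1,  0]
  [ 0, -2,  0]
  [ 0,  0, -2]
e^{tA} =
  [exp(-2*t), t*exp(-2*t), 0]
  [0, exp(-2*t), 0]
  [0, 0, exp(-2*t)]

Strategy: write A = P · J · P⁻¹ where J is a Jordan canonical form, so e^{tA} = P · e^{tJ} · P⁻¹, and e^{tJ} can be computed block-by-block.

A has Jordan form
J =
  [-2,  1,  0]
  [ 0, -2,  0]
  [ 0,  0, -2]
(up to reordering of blocks).

Per-block formulas:
  For a 1×1 block at λ = -2: exp(t · [-2]) = [e^(-2t)].
  For a 2×2 Jordan block J_2(-2): exp(t · J_2(-2)) = e^(-2t)·(I + t·N), where N is the 2×2 nilpotent shift.

After assembling e^{tJ} and conjugating by P, we get:

e^{tA} =
  [exp(-2*t), t*exp(-2*t), 0]
  [0, exp(-2*t), 0]
  [0, 0, exp(-2*t)]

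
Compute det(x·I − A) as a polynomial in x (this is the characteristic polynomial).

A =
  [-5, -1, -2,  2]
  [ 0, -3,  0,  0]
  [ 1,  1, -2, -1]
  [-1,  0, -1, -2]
x^4 + 12*x^3 + 54*x^2 + 108*x + 81

Expanding det(x·I − A) (e.g. by cofactor expansion or by noting that A is similar to its Jordan form J, which has the same characteristic polynomial as A) gives
  χ_A(x) = x^4 + 12*x^3 + 54*x^2 + 108*x + 81
which factors as (x + 3)^4. The eigenvalues (with algebraic multiplicities) are λ = -3 with multiplicity 4.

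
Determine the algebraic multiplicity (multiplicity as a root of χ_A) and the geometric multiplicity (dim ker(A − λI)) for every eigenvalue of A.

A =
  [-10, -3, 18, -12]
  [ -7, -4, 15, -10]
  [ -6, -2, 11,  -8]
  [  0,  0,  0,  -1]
λ = -1: alg = 4, geom = 2

Step 1 — factor the characteristic polynomial to read off the algebraic multiplicities:
  χ_A(x) = (x + 1)^4

Step 2 — compute geometric multiplicities via the rank-nullity identity g(λ) = n − rank(A − λI):
  rank(A − (-1)·I) = 2, so dim ker(A − (-1)·I) = n − 2 = 2

Summary:
  λ = -1: algebraic multiplicity = 4, geometric multiplicity = 2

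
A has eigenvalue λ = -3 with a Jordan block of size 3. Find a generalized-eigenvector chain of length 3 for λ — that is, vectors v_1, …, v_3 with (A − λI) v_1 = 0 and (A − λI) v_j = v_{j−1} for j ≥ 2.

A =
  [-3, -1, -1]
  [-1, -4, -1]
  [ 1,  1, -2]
A Jordan chain for λ = -3 of length 3:
v_1 = (0, 1, -1)ᵀ
v_2 = (-1, -1, 1)ᵀ
v_3 = (0, 1, 0)ᵀ

Let N = A − (-3)·I. We want v_3 with N^3 v_3 = 0 but N^2 v_3 ≠ 0; then v_{j-1} := N · v_j for j = 3, …, 2.

Pick v_3 = (0, 1, 0)ᵀ.
Then v_2 = N · v_3 = (-1, -1, 1)ᵀ.
Then v_1 = N · v_2 = (0, 1, -1)ᵀ.

Sanity check: (A − (-3)·I) v_1 = (0, 0, 0)ᵀ = 0. ✓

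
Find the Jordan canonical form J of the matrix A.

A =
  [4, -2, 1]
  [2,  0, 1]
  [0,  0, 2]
J_2(2) ⊕ J_1(2)

The characteristic polynomial is
  det(x·I − A) = x^3 - 6*x^2 + 12*x - 8 = (x - 2)^3

Eigenvalues and multiplicities (the geometric multiplicity of λ is n − rank(A − λI), which equals the number of Jordan blocks for λ):
  λ = 2: algebraic multiplicity = 3, geometric multiplicity = 2

Determining the block sizes for each eigenvalue:
  λ = 2: 2 blocks summing to 3 forces exactly one block of size 2 and the rest size 1 → block sizes [2, 1]

Assembling the blocks gives a Jordan form
J =
  [2, 1, 0]
  [0, 2, 0]
  [0, 0, 2]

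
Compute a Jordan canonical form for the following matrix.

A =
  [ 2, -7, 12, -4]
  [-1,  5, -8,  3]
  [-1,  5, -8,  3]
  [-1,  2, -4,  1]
J_3(0) ⊕ J_1(0)

The characteristic polynomial is
  det(x·I − A) = x^4

Eigenvalues and multiplicities (the geometric multiplicity of λ is n − rank(A − λI), which equals the number of Jordan blocks for λ):
  λ = 0: algebraic multiplicity = 4, geometric multiplicity = 2

Determining the block sizes for each eigenvalue:
  λ = 0: with am = 4 and gm = 2, the partition is not yet determined (e.g. several partitions of 4 into 2 parts exist). Let N = A − (0)·I. Computing rank(N^1) = 2, rank(N^2) = 1, rank(N^3) = 0; the number of blocks of size ≥ j is rank(N^{j−1}) − rank(N^j), giving [2, 1, 1]. So we have 1 block(s) of size 3, 1 block(s) of size 1 → block sizes [3, 1]

Assembling the blocks gives a Jordan form
J =
  [0, 1, 0, 0]
  [0, 0, 1, 0]
  [0, 0, 0, 0]
  [0, 0, 0, 0]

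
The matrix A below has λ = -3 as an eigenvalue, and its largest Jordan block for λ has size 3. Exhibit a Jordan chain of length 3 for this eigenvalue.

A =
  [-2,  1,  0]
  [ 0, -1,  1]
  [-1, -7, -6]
A Jordan chain for λ = -3 of length 3:
v_1 = (1, -1, 2)ᵀ
v_2 = (1, 0, -1)ᵀ
v_3 = (1, 0, 0)ᵀ

Let N = A − (-3)·I. We want v_3 with N^3 v_3 = 0 but N^2 v_3 ≠ 0; then v_{j-1} := N · v_j for j = 3, …, 2.

Pick v_3 = (1, 0, 0)ᵀ.
Then v_2 = N · v_3 = (1, 0, -1)ᵀ.
Then v_1 = N · v_2 = (1, -1, 2)ᵀ.

Sanity check: (A − (-3)·I) v_1 = (0, 0, 0)ᵀ = 0. ✓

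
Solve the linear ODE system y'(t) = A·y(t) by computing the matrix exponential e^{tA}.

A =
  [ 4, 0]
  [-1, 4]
e^{tA} =
  [exp(4*t), 0]
  [-t*exp(4*t), exp(4*t)]

Strategy: write A = P · J · P⁻¹ where J is a Jordan canonical form, so e^{tA} = P · e^{tJ} · P⁻¹, and e^{tJ} can be computed block-by-block.

A has Jordan form
J =
  [4, 1]
  [0, 4]
(up to reordering of blocks).

Per-block formulas:
  For a 2×2 Jordan block J_2(4): exp(t · J_2(4)) = e^(4t)·(I + t·N), where N is the 2×2 nilpotent shift.

After assembling e^{tJ} and conjugating by P, we get:

e^{tA} =
  [exp(4*t), 0]
  [-t*exp(4*t), exp(4*t)]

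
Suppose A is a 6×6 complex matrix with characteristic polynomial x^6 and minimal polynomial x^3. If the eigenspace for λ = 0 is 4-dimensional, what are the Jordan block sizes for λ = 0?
Block sizes for λ = 0: [3, 1, 1, 1]

Step 1 — from the characteristic polynomial, algebraic multiplicity of λ = 0 is 6. From dim ker(A − (0)·I) = 4, there are exactly 4 Jordan blocks for λ = 0.
Step 2 — from the minimal polynomial, the factor (x − 0)^3 tells us the largest block for λ = 0 has size 3.
Step 3 — with total size 6, 4 blocks, and largest block 3, the block sizes (in nonincreasing order) are [3, 1, 1, 1].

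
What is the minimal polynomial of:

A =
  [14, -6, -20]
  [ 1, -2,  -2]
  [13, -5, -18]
x^3 + 6*x^2 + 12*x + 8

The characteristic polynomial is χ_A(x) = (x + 2)^3, so the eigenvalues are known. The minimal polynomial is
  m_A(x) = Π_λ (x − λ)^{k_λ}
where k_λ is the size of the *largest* Jordan block for λ (equivalently, the smallest k with (A − λI)^k v = 0 for every generalised eigenvector v of λ).

  λ = -2: largest Jordan block has size 3, contributing (x + 2)^3

So m_A(x) = (x + 2)^3 = x^3 + 6*x^2 + 12*x + 8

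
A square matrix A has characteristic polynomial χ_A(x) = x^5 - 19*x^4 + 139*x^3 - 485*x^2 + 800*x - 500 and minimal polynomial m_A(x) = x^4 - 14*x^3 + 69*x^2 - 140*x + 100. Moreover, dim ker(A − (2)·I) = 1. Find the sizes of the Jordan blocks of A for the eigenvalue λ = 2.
Block sizes for λ = 2: [2]

Step 1 — from the characteristic polynomial, algebraic multiplicity of λ = 2 is 2. From dim ker(A − (2)·I) = 1, there are exactly 1 Jordan blocks for λ = 2.
Step 2 — from the minimal polynomial, the factor (x − 2)^2 tells us the largest block for λ = 2 has size 2.
Step 3 — with total size 2, 1 blocks, and largest block 2, the block sizes (in nonincreasing order) are [2].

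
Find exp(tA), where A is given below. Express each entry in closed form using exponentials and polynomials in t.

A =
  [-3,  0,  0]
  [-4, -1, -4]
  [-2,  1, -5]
e^{tA} =
  [exp(-3*t), 0, 0]
  [-4*t*exp(-3*t), 2*t*exp(-3*t) + exp(-3*t), -4*t*exp(-3*t)]
  [-2*t*exp(-3*t), t*exp(-3*t), -2*t*exp(-3*t) + exp(-3*t)]

Strategy: write A = P · J · P⁻¹ where J is a Jordan canonical form, so e^{tA} = P · e^{tJ} · P⁻¹, and e^{tJ} can be computed block-by-block.

A has Jordan form
J =
  [-3,  1,  0]
  [ 0, -3,  0]
  [ 0,  0, -3]
(up to reordering of blocks).

Per-block formulas:
  For a 1×1 block at λ = -3: exp(t · [-3]) = [e^(-3t)].
  For a 2×2 Jordan block J_2(-3): exp(t · J_2(-3)) = e^(-3t)·(I + t·N), where N is the 2×2 nilpotent shift.

After assembling e^{tJ} and conjugating by P, we get:

e^{tA} =
  [exp(-3*t), 0, 0]
  [-4*t*exp(-3*t), 2*t*exp(-3*t) + exp(-3*t), -4*t*exp(-3*t)]
  [-2*t*exp(-3*t), t*exp(-3*t), -2*t*exp(-3*t) + exp(-3*t)]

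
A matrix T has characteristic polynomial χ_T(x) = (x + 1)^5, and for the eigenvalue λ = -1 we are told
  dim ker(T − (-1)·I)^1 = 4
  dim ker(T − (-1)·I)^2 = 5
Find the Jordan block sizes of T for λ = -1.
Block sizes for λ = -1: [2, 1, 1, 1]

From the dimensions of kernels of powers, the number of Jordan blocks of size at least j is d_j − d_{j−1} where d_j = dim ker(N^j) (with d_0 = 0). Computing the differences gives [4, 1].
The number of blocks of size exactly k is (#blocks of size ≥ k) − (#blocks of size ≥ k + 1), so the partition is: 3 block(s) of size 1, 1 block(s) of size 2.
In nonincreasing order the block sizes are [2, 1, 1, 1].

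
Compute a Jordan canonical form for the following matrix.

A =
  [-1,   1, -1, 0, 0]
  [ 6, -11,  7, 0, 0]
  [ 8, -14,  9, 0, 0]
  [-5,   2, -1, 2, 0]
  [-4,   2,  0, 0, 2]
J_3(-1) ⊕ J_1(2) ⊕ J_1(2)

The characteristic polynomial is
  det(x·I − A) = x^5 - x^4 - 5*x^3 + x^2 + 8*x + 4 = (x - 2)^2*(x + 1)^3

Eigenvalues and multiplicities (the geometric multiplicity of λ is n − rank(A − λI), which equals the number of Jordan blocks for λ):
  λ = -1: algebraic multiplicity = 3, geometric multiplicity = 1
  λ = 2: algebraic multiplicity = 2, geometric multiplicity = 2

Determining the block sizes for each eigenvalue:
  λ = -1: one block (gm = 1), so the single block has size am = 3 → block sizes [3]
  λ = 2: gm = am = 2, so every block has size 1 → block sizes [1, 1]

Assembling the blocks gives a Jordan form
J =
  [-1,  1,  0, 0, 0]
  [ 0, -1,  1, 0, 0]
  [ 0,  0, -1, 0, 0]
  [ 0,  0,  0, 2, 0]
  [ 0,  0,  0, 0, 2]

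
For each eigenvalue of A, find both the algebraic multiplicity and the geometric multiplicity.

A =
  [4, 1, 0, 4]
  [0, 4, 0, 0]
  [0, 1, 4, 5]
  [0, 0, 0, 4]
λ = 4: alg = 4, geom = 2

Step 1 — factor the characteristic polynomial to read off the algebraic multiplicities:
  χ_A(x) = (x - 4)^4

Step 2 — compute geometric multiplicities via the rank-nullity identity g(λ) = n − rank(A − λI):
  rank(A − (4)·I) = 2, so dim ker(A − (4)·I) = n − 2 = 2

Summary:
  λ = 4: algebraic multiplicity = 4, geometric multiplicity = 2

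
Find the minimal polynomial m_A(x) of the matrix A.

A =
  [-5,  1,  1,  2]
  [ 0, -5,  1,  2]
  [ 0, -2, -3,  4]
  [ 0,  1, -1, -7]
x^3 + 15*x^2 + 75*x + 125

The characteristic polynomial is χ_A(x) = (x + 5)^4, so the eigenvalues are known. The minimal polynomial is
  m_A(x) = Π_λ (x − λ)^{k_λ}
where k_λ is the size of the *largest* Jordan block for λ (equivalently, the smallest k with (A − λI)^k v = 0 for every generalised eigenvector v of λ).

  λ = -5: largest Jordan block has size 3, contributing (x + 5)^3

So m_A(x) = (x + 5)^3 = x^3 + 15*x^2 + 75*x + 125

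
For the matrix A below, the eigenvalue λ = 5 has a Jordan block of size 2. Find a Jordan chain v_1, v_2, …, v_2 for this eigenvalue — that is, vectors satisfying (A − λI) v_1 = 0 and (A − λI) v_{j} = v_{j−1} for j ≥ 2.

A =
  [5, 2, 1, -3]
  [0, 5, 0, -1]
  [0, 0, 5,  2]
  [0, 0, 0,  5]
A Jordan chain for λ = 5 of length 2:
v_1 = (2, 0, 0, 0)ᵀ
v_2 = (0, 1, 0, 0)ᵀ

Let N = A − (5)·I. We want v_2 with N^2 v_2 = 0 but N^1 v_2 ≠ 0; then v_{j-1} := N · v_j for j = 2, …, 2.

Pick v_2 = (0, 1, 0, 0)ᵀ.
Then v_1 = N · v_2 = (2, 0, 0, 0)ᵀ.

Sanity check: (A − (5)·I) v_1 = (0, 0, 0, 0)ᵀ = 0. ✓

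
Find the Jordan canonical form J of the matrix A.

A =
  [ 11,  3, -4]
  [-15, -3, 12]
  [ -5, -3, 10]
J_2(6) ⊕ J_1(6)

The characteristic polynomial is
  det(x·I − A) = x^3 - 18*x^2 + 108*x - 216 = (x - 6)^3

Eigenvalues and multiplicities (the geometric multiplicity of λ is n − rank(A − λI), which equals the number of Jordan blocks for λ):
  λ = 6: algebraic multiplicity = 3, geometric multiplicity = 2

Determining the block sizes for each eigenvalue:
  λ = 6: 2 blocks summing to 3 forces exactly one block of size 2 and the rest size 1 → block sizes [2, 1]

Assembling the blocks gives a Jordan form
J =
  [6, 1, 0]
  [0, 6, 0]
  [0, 0, 6]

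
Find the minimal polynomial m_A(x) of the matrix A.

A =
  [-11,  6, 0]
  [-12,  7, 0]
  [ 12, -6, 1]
x^2 + 4*x - 5

The characteristic polynomial is χ_A(x) = (x - 1)^2*(x + 5), so the eigenvalues are known. The minimal polynomial is
  m_A(x) = Π_λ (x − λ)^{k_λ}
where k_λ is the size of the *largest* Jordan block for λ (equivalently, the smallest k with (A − λI)^k v = 0 for every generalised eigenvector v of λ).

  λ = -5: largest Jordan block has size 1, contributing (x + 5)
  λ = 1: largest Jordan block has size 1, contributing (x − 1)

So m_A(x) = (x - 1)*(x + 5) = x^2 + 4*x - 5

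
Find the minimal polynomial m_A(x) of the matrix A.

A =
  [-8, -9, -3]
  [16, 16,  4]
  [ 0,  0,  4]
x^2 - 8*x + 16

The characteristic polynomial is χ_A(x) = (x - 4)^3, so the eigenvalues are known. The minimal polynomial is
  m_A(x) = Π_λ (x − λ)^{k_λ}
where k_λ is the size of the *largest* Jordan block for λ (equivalently, the smallest k with (A − λI)^k v = 0 for every generalised eigenvector v of λ).

  λ = 4: largest Jordan block has size 2, contributing (x − 4)^2

So m_A(x) = (x - 4)^2 = x^2 - 8*x + 16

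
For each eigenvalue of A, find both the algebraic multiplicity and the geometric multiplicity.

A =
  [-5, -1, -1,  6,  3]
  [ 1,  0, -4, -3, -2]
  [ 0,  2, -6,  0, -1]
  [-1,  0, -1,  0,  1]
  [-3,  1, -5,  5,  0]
λ = -3: alg = 3, geom = 1; λ = -1: alg = 2, geom = 1

Step 1 — factor the characteristic polynomial to read off the algebraic multiplicities:
  χ_A(x) = (x + 1)^2*(x + 3)^3

Step 2 — compute geometric multiplicities via the rank-nullity identity g(λ) = n − rank(A − λI):
  rank(A − (-3)·I) = 4, so dim ker(A − (-3)·I) = n − 4 = 1
  rank(A − (-1)·I) = 4, so dim ker(A − (-1)·I) = n − 4 = 1

Summary:
  λ = -3: algebraic multiplicity = 3, geometric multiplicity = 1
  λ = -1: algebraic multiplicity = 2, geometric multiplicity = 1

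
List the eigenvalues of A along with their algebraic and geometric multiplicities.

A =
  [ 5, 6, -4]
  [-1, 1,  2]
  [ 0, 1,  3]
λ = 3: alg = 3, geom = 1

Step 1 — factor the characteristic polynomial to read off the algebraic multiplicities:
  χ_A(x) = (x - 3)^3

Step 2 — compute geometric multiplicities via the rank-nullity identity g(λ) = n − rank(A − λI):
  rank(A − (3)·I) = 2, so dim ker(A − (3)·I) = n − 2 = 1

Summary:
  λ = 3: algebraic multiplicity = 3, geometric multiplicity = 1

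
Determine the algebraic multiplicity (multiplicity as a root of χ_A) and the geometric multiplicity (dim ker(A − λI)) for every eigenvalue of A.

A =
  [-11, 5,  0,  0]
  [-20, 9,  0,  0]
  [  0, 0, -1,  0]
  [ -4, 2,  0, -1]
λ = -1: alg = 4, geom = 3

Step 1 — factor the characteristic polynomial to read off the algebraic multiplicities:
  χ_A(x) = (x + 1)^4

Step 2 — compute geometric multiplicities via the rank-nullity identity g(λ) = n − rank(A − λI):
  rank(A − (-1)·I) = 1, so dim ker(A − (-1)·I) = n − 1 = 3

Summary:
  λ = -1: algebraic multiplicity = 4, geometric multiplicity = 3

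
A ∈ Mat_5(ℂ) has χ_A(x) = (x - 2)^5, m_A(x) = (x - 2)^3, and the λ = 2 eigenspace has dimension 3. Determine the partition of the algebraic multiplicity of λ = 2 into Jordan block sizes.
Block sizes for λ = 2: [3, 1, 1]

Step 1 — from the characteristic polynomial, algebraic multiplicity of λ = 2 is 5. From dim ker(A − (2)·I) = 3, there are exactly 3 Jordan blocks for λ = 2.
Step 2 — from the minimal polynomial, the factor (x − 2)^3 tells us the largest block for λ = 2 has size 3.
Step 3 — with total size 5, 3 blocks, and largest block 3, the block sizes (in nonincreasing order) are [3, 1, 1].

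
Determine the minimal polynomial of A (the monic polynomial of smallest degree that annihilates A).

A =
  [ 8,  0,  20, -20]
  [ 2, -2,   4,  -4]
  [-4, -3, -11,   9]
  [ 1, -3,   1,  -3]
x^3 + 6*x^2 + 12*x + 8

The characteristic polynomial is χ_A(x) = (x + 2)^4, so the eigenvalues are known. The minimal polynomial is
  m_A(x) = Π_λ (x − λ)^{k_λ}
where k_λ is the size of the *largest* Jordan block for λ (equivalently, the smallest k with (A − λI)^k v = 0 for every generalised eigenvector v of λ).

  λ = -2: largest Jordan block has size 3, contributing (x + 2)^3

So m_A(x) = (x + 2)^3 = x^3 + 6*x^2 + 12*x + 8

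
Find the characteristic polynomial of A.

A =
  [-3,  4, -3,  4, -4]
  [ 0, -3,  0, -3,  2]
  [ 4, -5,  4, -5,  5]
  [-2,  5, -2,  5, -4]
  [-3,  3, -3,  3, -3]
x^5

Expanding det(x·I − A) (e.g. by cofactor expansion or by noting that A is similar to its Jordan form J, which has the same characteristic polynomial as A) gives
  χ_A(x) = x^5
which factors as x^5. The eigenvalues (with algebraic multiplicities) are λ = 0 with multiplicity 5.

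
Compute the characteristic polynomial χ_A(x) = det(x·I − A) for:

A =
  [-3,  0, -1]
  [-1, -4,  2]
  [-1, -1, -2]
x^3 + 9*x^2 + 27*x + 27

Expanding det(x·I − A) (e.g. by cofactor expansion or by noting that A is similar to its Jordan form J, which has the same characteristic polynomial as A) gives
  χ_A(x) = x^3 + 9*x^2 + 27*x + 27
which factors as (x + 3)^3. The eigenvalues (with algebraic multiplicities) are λ = -3 with multiplicity 3.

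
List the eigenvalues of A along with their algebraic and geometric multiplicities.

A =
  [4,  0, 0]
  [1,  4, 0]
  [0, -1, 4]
λ = 4: alg = 3, geom = 1

Step 1 — factor the characteristic polynomial to read off the algebraic multiplicities:
  χ_A(x) = (x - 4)^3

Step 2 — compute geometric multiplicities via the rank-nullity identity g(λ) = n − rank(A − λI):
  rank(A − (4)·I) = 2, so dim ker(A − (4)·I) = n − 2 = 1

Summary:
  λ = 4: algebraic multiplicity = 3, geometric multiplicity = 1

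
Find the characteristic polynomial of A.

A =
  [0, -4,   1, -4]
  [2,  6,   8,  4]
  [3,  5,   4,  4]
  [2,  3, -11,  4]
x^4 - 14*x^3 + 69*x^2 - 140*x + 100

Expanding det(x·I − A) (e.g. by cofactor expansion or by noting that A is similar to its Jordan form J, which has the same characteristic polynomial as A) gives
  χ_A(x) = x^4 - 14*x^3 + 69*x^2 - 140*x + 100
which factors as (x - 5)^2*(x - 2)^2. The eigenvalues (with algebraic multiplicities) are λ = 2 with multiplicity 2, λ = 5 with multiplicity 2.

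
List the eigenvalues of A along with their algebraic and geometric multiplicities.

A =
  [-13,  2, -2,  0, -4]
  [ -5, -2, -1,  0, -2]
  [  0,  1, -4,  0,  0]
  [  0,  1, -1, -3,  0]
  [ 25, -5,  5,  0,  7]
λ = -3: alg = 5, geom = 3

Step 1 — factor the characteristic polynomial to read off the algebraic multiplicities:
  χ_A(x) = (x + 3)^5

Step 2 — compute geometric multiplicities via the rank-nullity identity g(λ) = n − rank(A − λI):
  rank(A − (-3)·I) = 2, so dim ker(A − (-3)·I) = n − 2 = 3

Summary:
  λ = -3: algebraic multiplicity = 5, geometric multiplicity = 3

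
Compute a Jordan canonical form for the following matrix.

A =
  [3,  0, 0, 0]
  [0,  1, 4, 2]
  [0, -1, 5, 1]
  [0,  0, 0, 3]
J_2(3) ⊕ J_1(3) ⊕ J_1(3)

The characteristic polynomial is
  det(x·I − A) = x^4 - 12*x^3 + 54*x^2 - 108*x + 81 = (x - 3)^4

Eigenvalues and multiplicities (the geometric multiplicity of λ is n − rank(A − λI), which equals the number of Jordan blocks for λ):
  λ = 3: algebraic multiplicity = 4, geometric multiplicity = 3

Determining the block sizes for each eigenvalue:
  λ = 3: 3 blocks summing to 4 forces exactly one block of size 2 and the rest size 1 → block sizes [2, 1, 1]

Assembling the blocks gives a Jordan form
J =
  [3, 1, 0, 0]
  [0, 3, 0, 0]
  [0, 0, 3, 0]
  [0, 0, 0, 3]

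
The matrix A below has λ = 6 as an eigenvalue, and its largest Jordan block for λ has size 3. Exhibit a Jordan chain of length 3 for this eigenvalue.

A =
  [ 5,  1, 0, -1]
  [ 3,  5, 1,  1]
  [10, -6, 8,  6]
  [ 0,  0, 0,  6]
A Jordan chain for λ = 6 of length 3:
v_1 = (4, 4, -8, 0)ᵀ
v_2 = (-1, 3, 10, 0)ᵀ
v_3 = (1, 0, 0, 0)ᵀ

Let N = A − (6)·I. We want v_3 with N^3 v_3 = 0 but N^2 v_3 ≠ 0; then v_{j-1} := N · v_j for j = 3, …, 2.

Pick v_3 = (1, 0, 0, 0)ᵀ.
Then v_2 = N · v_3 = (-1, 3, 10, 0)ᵀ.
Then v_1 = N · v_2 = (4, 4, -8, 0)ᵀ.

Sanity check: (A − (6)·I) v_1 = (0, 0, 0, 0)ᵀ = 0. ✓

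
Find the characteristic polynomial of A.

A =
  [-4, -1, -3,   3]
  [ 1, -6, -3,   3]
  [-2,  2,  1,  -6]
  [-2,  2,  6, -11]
x^4 + 20*x^3 + 150*x^2 + 500*x + 625

Expanding det(x·I − A) (e.g. by cofactor expansion or by noting that A is similar to its Jordan form J, which has the same characteristic polynomial as A) gives
  χ_A(x) = x^4 + 20*x^3 + 150*x^2 + 500*x + 625
which factors as (x + 5)^4. The eigenvalues (with algebraic multiplicities) are λ = -5 with multiplicity 4.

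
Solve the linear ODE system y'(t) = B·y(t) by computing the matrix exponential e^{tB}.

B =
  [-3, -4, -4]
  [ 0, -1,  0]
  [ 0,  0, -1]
e^{tB} =
  [exp(-3*t), -2*exp(-t) + 2*exp(-3*t), -2*exp(-t) + 2*exp(-3*t)]
  [0, exp(-t), 0]
  [0, 0, exp(-t)]

Strategy: write B = P · J · P⁻¹ where J is a Jordan canonical form, so e^{tB} = P · e^{tJ} · P⁻¹, and e^{tJ} can be computed block-by-block.

B has Jordan form
J =
  [-3,  0,  0]
  [ 0, -1,  0]
  [ 0,  0, -1]
(up to reordering of blocks).

Per-block formulas:
  For a 1×1 block at λ = -1: exp(t · [-1]) = [e^(-1t)].
  For a 1×1 block at λ = -3: exp(t · [-3]) = [e^(-3t)].

After assembling e^{tJ} and conjugating by P, we get:

e^{tB} =
  [exp(-3*t), -2*exp(-t) + 2*exp(-3*t), -2*exp(-t) + 2*exp(-3*t)]
  [0, exp(-t), 0]
  [0, 0, exp(-t)]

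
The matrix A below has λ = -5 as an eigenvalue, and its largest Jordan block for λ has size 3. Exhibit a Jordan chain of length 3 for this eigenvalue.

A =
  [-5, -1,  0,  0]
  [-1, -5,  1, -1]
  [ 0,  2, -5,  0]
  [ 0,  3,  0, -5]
A Jordan chain for λ = -5 of length 3:
v_1 = (1, 0, -2, -3)ᵀ
v_2 = (0, -1, 0, 0)ᵀ
v_3 = (1, 0, 0, 0)ᵀ

Let N = A − (-5)·I. We want v_3 with N^3 v_3 = 0 but N^2 v_3 ≠ 0; then v_{j-1} := N · v_j for j = 3, …, 2.

Pick v_3 = (1, 0, 0, 0)ᵀ.
Then v_2 = N · v_3 = (0, -1, 0, 0)ᵀ.
Then v_1 = N · v_2 = (1, 0, -2, -3)ᵀ.

Sanity check: (A − (-5)·I) v_1 = (0, 0, 0, 0)ᵀ = 0. ✓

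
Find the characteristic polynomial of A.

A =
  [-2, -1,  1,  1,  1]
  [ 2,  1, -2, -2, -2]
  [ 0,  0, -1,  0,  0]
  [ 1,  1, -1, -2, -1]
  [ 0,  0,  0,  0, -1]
x^5 + 5*x^4 + 10*x^3 + 10*x^2 + 5*x + 1

Expanding det(x·I − A) (e.g. by cofactor expansion or by noting that A is similar to its Jordan form J, which has the same characteristic polynomial as A) gives
  χ_A(x) = x^5 + 5*x^4 + 10*x^3 + 10*x^2 + 5*x + 1
which factors as (x + 1)^5. The eigenvalues (with algebraic multiplicities) are λ = -1 with multiplicity 5.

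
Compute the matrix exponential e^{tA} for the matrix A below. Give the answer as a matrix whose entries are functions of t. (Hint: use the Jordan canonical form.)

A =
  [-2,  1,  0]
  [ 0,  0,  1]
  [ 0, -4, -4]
e^{tA} =
  [exp(-2*t), t^2*exp(-2*t) + t*exp(-2*t), t^2*exp(-2*t)/2]
  [0, 2*t*exp(-2*t) + exp(-2*t), t*exp(-2*t)]
  [0, -4*t*exp(-2*t), -2*t*exp(-2*t) + exp(-2*t)]

Strategy: write A = P · J · P⁻¹ where J is a Jordan canonical form, so e^{tA} = P · e^{tJ} · P⁻¹, and e^{tJ} can be computed block-by-block.

A has Jordan form
J =
  [-2,  1,  0]
  [ 0, -2,  1]
  [ 0,  0, -2]
(up to reordering of blocks).

Per-block formulas:
  For a 3×3 Jordan block J_3(-2): exp(t · J_3(-2)) = e^(-2t)·(I + t·N + (t^2/2)·N^2), where N is the 3×3 nilpotent shift.

After assembling e^{tJ} and conjugating by P, we get:

e^{tA} =
  [exp(-2*t), t^2*exp(-2*t) + t*exp(-2*t), t^2*exp(-2*t)/2]
  [0, 2*t*exp(-2*t) + exp(-2*t), t*exp(-2*t)]
  [0, -4*t*exp(-2*t), -2*t*exp(-2*t) + exp(-2*t)]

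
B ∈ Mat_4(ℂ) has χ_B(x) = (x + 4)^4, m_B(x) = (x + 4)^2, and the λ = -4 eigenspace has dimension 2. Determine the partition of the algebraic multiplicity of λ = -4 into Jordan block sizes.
Block sizes for λ = -4: [2, 2]

Step 1 — from the characteristic polynomial, algebraic multiplicity of λ = -4 is 4. From dim ker(B − (-4)·I) = 2, there are exactly 2 Jordan blocks for λ = -4.
Step 2 — from the minimal polynomial, the factor (x + 4)^2 tells us the largest block for λ = -4 has size 2.
Step 3 — with total size 4, 2 blocks, and largest block 2, the block sizes (in nonincreasing order) are [2, 2].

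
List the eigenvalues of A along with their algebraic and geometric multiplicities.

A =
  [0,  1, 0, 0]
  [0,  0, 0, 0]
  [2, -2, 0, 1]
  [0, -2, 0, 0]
λ = 0: alg = 4, geom = 2

Step 1 — factor the characteristic polynomial to read off the algebraic multiplicities:
  χ_A(x) = x^4

Step 2 — compute geometric multiplicities via the rank-nullity identity g(λ) = n − rank(A − λI):
  rank(A − (0)·I) = 2, so dim ker(A − (0)·I) = n − 2 = 2

Summary:
  λ = 0: algebraic multiplicity = 4, geometric multiplicity = 2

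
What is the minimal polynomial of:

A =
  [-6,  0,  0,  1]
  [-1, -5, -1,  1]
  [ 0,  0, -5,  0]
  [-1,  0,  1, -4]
x^3 + 15*x^2 + 75*x + 125

The characteristic polynomial is χ_A(x) = (x + 5)^4, so the eigenvalues are known. The minimal polynomial is
  m_A(x) = Π_λ (x − λ)^{k_λ}
where k_λ is the size of the *largest* Jordan block for λ (equivalently, the smallest k with (A − λI)^k v = 0 for every generalised eigenvector v of λ).

  λ = -5: largest Jordan block has size 3, contributing (x + 5)^3

So m_A(x) = (x + 5)^3 = x^3 + 15*x^2 + 75*x + 125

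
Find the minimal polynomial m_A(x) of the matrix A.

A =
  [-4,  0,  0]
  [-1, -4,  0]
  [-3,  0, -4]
x^2 + 8*x + 16

The characteristic polynomial is χ_A(x) = (x + 4)^3, so the eigenvalues are known. The minimal polynomial is
  m_A(x) = Π_λ (x − λ)^{k_λ}
where k_λ is the size of the *largest* Jordan block for λ (equivalently, the smallest k with (A − λI)^k v = 0 for every generalised eigenvector v of λ).

  λ = -4: largest Jordan block has size 2, contributing (x + 4)^2

So m_A(x) = (x + 4)^2 = x^2 + 8*x + 16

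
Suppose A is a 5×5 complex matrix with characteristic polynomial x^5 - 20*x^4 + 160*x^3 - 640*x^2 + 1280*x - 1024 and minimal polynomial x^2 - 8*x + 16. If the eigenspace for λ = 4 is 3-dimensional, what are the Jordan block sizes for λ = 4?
Block sizes for λ = 4: [2, 2, 1]

Step 1 — from the characteristic polynomial, algebraic multiplicity of λ = 4 is 5. From dim ker(A − (4)·I) = 3, there are exactly 3 Jordan blocks for λ = 4.
Step 2 — from the minimal polynomial, the factor (x − 4)^2 tells us the largest block for λ = 4 has size 2.
Step 3 — with total size 5, 3 blocks, and largest block 2, the block sizes (in nonincreasing order) are [2, 2, 1].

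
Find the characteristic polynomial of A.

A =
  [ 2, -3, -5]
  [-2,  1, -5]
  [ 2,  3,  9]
x^3 - 12*x^2 + 48*x - 64

Expanding det(x·I − A) (e.g. by cofactor expansion or by noting that A is similar to its Jordan form J, which has the same characteristic polynomial as A) gives
  χ_A(x) = x^3 - 12*x^2 + 48*x - 64
which factors as (x - 4)^3. The eigenvalues (with algebraic multiplicities) are λ = 4 with multiplicity 3.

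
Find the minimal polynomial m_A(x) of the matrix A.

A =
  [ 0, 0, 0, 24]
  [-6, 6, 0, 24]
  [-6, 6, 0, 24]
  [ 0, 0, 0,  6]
x^2 - 6*x

The characteristic polynomial is χ_A(x) = x^2*(x - 6)^2, so the eigenvalues are known. The minimal polynomial is
  m_A(x) = Π_λ (x − λ)^{k_λ}
where k_λ is the size of the *largest* Jordan block for λ (equivalently, the smallest k with (A − λI)^k v = 0 for every generalised eigenvector v of λ).

  λ = 0: largest Jordan block has size 1, contributing (x − 0)
  λ = 6: largest Jordan block has size 1, contributing (x − 6)

So m_A(x) = x*(x - 6) = x^2 - 6*x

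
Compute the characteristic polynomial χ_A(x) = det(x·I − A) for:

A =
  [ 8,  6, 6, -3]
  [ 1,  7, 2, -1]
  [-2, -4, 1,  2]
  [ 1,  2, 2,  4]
x^4 - 20*x^3 + 150*x^2 - 500*x + 625

Expanding det(x·I − A) (e.g. by cofactor expansion or by noting that A is similar to its Jordan form J, which has the same characteristic polynomial as A) gives
  χ_A(x) = x^4 - 20*x^3 + 150*x^2 - 500*x + 625
which factors as (x - 5)^4. The eigenvalues (with algebraic multiplicities) are λ = 5 with multiplicity 4.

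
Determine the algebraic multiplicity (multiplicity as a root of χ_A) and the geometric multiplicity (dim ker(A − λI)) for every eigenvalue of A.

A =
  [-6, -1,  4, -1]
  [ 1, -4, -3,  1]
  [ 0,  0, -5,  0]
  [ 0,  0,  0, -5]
λ = -5: alg = 4, geom = 2

Step 1 — factor the characteristic polynomial to read off the algebraic multiplicities:
  χ_A(x) = (x + 5)^4

Step 2 — compute geometric multiplicities via the rank-nullity identity g(λ) = n − rank(A − λI):
  rank(A − (-5)·I) = 2, so dim ker(A − (-5)·I) = n − 2 = 2

Summary:
  λ = -5: algebraic multiplicity = 4, geometric multiplicity = 2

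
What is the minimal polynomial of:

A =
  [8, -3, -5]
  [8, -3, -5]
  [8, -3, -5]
x^2

The characteristic polynomial is χ_A(x) = x^3, so the eigenvalues are known. The minimal polynomial is
  m_A(x) = Π_λ (x − λ)^{k_λ}
where k_λ is the size of the *largest* Jordan block for λ (equivalently, the smallest k with (A − λI)^k v = 0 for every generalised eigenvector v of λ).

  λ = 0: largest Jordan block has size 2, contributing (x − 0)^2

So m_A(x) = x^2 = x^2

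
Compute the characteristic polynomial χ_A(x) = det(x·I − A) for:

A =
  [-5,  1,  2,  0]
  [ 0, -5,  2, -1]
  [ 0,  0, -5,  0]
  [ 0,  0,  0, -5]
x^4 + 20*x^3 + 150*x^2 + 500*x + 625

Expanding det(x·I − A) (e.g. by cofactor expansion or by noting that A is similar to its Jordan form J, which has the same characteristic polynomial as A) gives
  χ_A(x) = x^4 + 20*x^3 + 150*x^2 + 500*x + 625
which factors as (x + 5)^4. The eigenvalues (with algebraic multiplicities) are λ = -5 with multiplicity 4.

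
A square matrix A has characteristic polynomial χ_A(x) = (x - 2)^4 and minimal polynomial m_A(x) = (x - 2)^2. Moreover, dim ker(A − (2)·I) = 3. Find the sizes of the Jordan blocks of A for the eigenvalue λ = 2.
Block sizes for λ = 2: [2, 1, 1]

Step 1 — from the characteristic polynomial, algebraic multiplicity of λ = 2 is 4. From dim ker(A − (2)·I) = 3, there are exactly 3 Jordan blocks for λ = 2.
Step 2 — from the minimal polynomial, the factor (x − 2)^2 tells us the largest block for λ = 2 has size 2.
Step 3 — with total size 4, 3 blocks, and largest block 2, the block sizes (in nonincreasing order) are [2, 1, 1].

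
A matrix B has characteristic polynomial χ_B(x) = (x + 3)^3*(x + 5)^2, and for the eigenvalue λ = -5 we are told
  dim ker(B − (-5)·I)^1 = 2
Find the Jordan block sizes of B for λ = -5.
Block sizes for λ = -5: [1, 1]

From the dimensions of kernels of powers, the number of Jordan blocks of size at least j is d_j − d_{j−1} where d_j = dim ker(N^j) (with d_0 = 0). Computing the differences gives [2].
The number of blocks of size exactly k is (#blocks of size ≥ k) − (#blocks of size ≥ k + 1), so the partition is: 2 block(s) of size 1.
In nonincreasing order the block sizes are [1, 1].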